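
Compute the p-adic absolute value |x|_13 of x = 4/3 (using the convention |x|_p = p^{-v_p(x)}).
|4/3|_13 = 1

Step 1 — compute v_13(x) by factoring powers of 13 out of the numerator and denominator: v_13(4/3) = 0. Step 2 — apply |x|_p = p^{-v_p(x)} = 13^{0} = 1.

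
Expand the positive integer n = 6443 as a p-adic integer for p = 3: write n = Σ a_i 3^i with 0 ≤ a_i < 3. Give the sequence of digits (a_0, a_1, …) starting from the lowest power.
(a_0, a_1, …) = (2, 2, 1, 1, 1, 2, 2, 2)

Repeated division by 3 gives the digits low-to-high: 6443 = 2 + 2·3^1 + 1·3^2 + 1·3^3 + 1·3^4 + 2·3^5 + 2·3^6 + 2·3^7. Digit sequence: (2, 2, 1, 1, 1, 2, 2, 2).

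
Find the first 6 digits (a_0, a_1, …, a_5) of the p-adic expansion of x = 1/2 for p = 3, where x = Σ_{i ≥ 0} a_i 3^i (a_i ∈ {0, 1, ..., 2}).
(a_0, …, a_5) = (2, 1, 1, 1, 1, 1)

v_3(1/2) = 0 (numerator and denominator both coprime to 3), so x ∈ ℤ_3^×. Compute digits iteratively via a_i = x_i mod 3, x_{i+1} = (x_i − a_i)/3, with x_0 = x:
  x_0 = 1/2;  a_0 = 2;  x_1 = (x_0 − 2)/3 = -1/2
  x_1 = -1/2;  a_1 = 1;  x_2 = (x_1 − 1)/3 = -1/2
  x_2 = -1/2;  a_2 = 1;  x_3 = (x_2 − 1)/3 = -1/2
  x_3 = -1/2;  a_3 = 1;  x_4 = (x_3 − 1)/3 = -1/2
  x_4 = -1/2;  a_4 = 1;  x_5 = (x_4 − 1)/3 = -1/2
  x_5 = -1/2;  a_5 = 1;  x_6 = (x_5 − 1)/3 = -1/2
Digits: (2, 1, 1, 1, 1, 1).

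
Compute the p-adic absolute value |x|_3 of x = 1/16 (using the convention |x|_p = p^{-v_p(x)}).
|1/16|_3 = 1

Step 1 — compute v_3(x) by factoring powers of 3 out of the numerator and denominator: v_3(1/16) = 0. Step 2 — apply |x|_p = p^{-v_p(x)} = 3^{0} = 1.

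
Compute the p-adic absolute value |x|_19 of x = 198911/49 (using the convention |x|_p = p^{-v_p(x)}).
|198911/49|_19 = 1/6859

Step 1 — compute v_19(x) by factoring powers of 19 out of the numerator and denominator: v_19(198911/49) = 3. Step 2 — apply |x|_p = p^{-v_p(x)} = 19^{-3} = 1/6859.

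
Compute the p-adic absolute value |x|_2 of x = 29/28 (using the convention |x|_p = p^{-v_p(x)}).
|29/28|_2 = 4

Step 1 — compute v_2(x) by factoring powers of 2 out of the numerator and denominator: v_2(29/28) = -2. Step 2 — apply |x|_p = p^{-v_p(x)} = 2^{2} = 4.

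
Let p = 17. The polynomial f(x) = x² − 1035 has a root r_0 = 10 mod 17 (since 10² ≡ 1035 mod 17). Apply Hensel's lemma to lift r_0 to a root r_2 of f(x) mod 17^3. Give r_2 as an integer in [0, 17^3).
r_2 = 4753 (mod 4913)

Hensel's recurrence: r_{i+1} = r_i − f(r_i)·(f′(r_i))^{-1} mod 17^{i+2}, with f′(x) = 2x. Iterate:
  r_0 = 10 (mod 17)
  r_1 = 129 (mod 289)
  r_2 = 4753 (mod 4913)
Final: r_2 = 4753, and one checks f(r_2) ≡ 0 mod 17^3.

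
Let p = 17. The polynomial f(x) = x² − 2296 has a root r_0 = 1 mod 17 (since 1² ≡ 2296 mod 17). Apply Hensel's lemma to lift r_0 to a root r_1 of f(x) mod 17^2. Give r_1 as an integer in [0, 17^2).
r_1 = 137 (mod 289)

Hensel's recurrence: r_{i+1} = r_i − f(r_i)·(f′(r_i))^{-1} mod 17^{i+2}, with f′(x) = 2x. Iterate:
  r_0 = 1 (mod 17)
  r_1 = 137 (mod 289)
Final: r_1 = 137, and one checks f(r_1) ≡ 0 mod 17^2.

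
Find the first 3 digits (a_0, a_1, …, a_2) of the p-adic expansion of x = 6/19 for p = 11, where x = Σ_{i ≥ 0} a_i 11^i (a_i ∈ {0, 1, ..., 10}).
(a_0, …, a_2) = (9, 5, 7)

v_11(6/19) = 0 (numerator and denominator both coprime to 11), so x ∈ ℤ_11^×. Compute digits iteratively via a_i = x_i mod 11, x_{i+1} = (x_i − a_i)/11, with x_0 = x:
  x_0 = 6/19;  a_0 = 9;  x_1 = (x_0 − 9)/11 = -15/19
  x_1 = -15/19;  a_1 = 5;  x_2 = (x_1 − 5)/11 = -10/19
  x_2 = -10/19;  a_2 = 7;  x_3 = (x_2 − 7)/11 = -13/19
Digits: (9, 5, 7).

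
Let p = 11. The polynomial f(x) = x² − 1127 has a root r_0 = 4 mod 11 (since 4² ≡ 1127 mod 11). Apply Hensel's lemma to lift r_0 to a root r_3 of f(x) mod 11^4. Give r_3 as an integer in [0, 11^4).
r_3 = 10322 (mod 14641)

Hensel's recurrence: r_{i+1} = r_i − f(r_i)·(f′(r_i))^{-1} mod 11^{i+2}, with f′(x) = 2x. Iterate:
  r_0 = 4 (mod 11)
  r_1 = 37 (mod 121)
  r_2 = 1005 (mod 1331)
  r_3 = 10322 (mod 14641)
Final: r_3 = 10322, and one checks f(r_3) ≡ 0 mod 11^4.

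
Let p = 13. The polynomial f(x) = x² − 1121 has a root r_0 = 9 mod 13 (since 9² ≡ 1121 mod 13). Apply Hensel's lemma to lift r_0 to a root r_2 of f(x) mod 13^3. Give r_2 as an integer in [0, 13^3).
r_2 = 1569 (mod 2197)

Hensel's recurrence: r_{i+1} = r_i − f(r_i)·(f′(r_i))^{-1} mod 13^{i+2}, with f′(x) = 2x. Iterate:
  r_0 = 9 (mod 13)
  r_1 = 48 (mod 169)
  r_2 = 1569 (mod 2197)
Final: r_2 = 1569, and one checks f(r_2) ≡ 0 mod 13^3.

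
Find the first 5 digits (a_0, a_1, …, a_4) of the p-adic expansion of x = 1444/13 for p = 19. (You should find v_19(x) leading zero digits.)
(a_0, …, a_4) = (0, 0, 12, 14, 8)

v_19(1444/13) = 2, so a_0 = ... = a_1 = 0. Factor out: x = 19^2 · u with u = 4/13 a unit in ℤ_19. Expand u iteratively via a_{v+i} = u_i mod 19, u_{i+1} = (u_i − a_{v+i})/19:
  u_0 = 4/13;  a_2 = 12;  u_1 = (u_0 − 12)/19 = -8/13
  u_1 = -8/13;  a_3 = 14;  u_2 = (u_1 − 14)/19 = -10/13
  u_2 = -10/13;  a_4 = 8;  u_3 = (u_2 − 8)/19 = -6/13
Digits: (0, 0, 12, 14, 8).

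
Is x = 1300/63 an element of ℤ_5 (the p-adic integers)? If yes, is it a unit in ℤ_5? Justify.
x ∈ ℤ_5 but not a unit; v_5(x) = 2 > 0

ℤ_5 = {x ∈ ℚ_5 : v_5(x) ≥ 0} and ℤ_5^× = {x ∈ ℤ_5 : v_5(x) = 0}. Here v_5(1300/63) = v_5(num) − v_5(den) = 2; compare against these criteria.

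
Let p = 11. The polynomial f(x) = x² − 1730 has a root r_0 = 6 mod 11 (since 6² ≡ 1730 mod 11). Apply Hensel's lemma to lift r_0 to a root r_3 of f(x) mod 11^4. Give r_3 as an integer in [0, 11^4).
r_3 = 12348 (mod 14641)

Hensel's recurrence: r_{i+1} = r_i − f(r_i)·(f′(r_i))^{-1} mod 11^{i+2}, with f′(x) = 2x. Iterate:
  r_0 = 6 (mod 11)
  r_1 = 6 (mod 121)
  r_2 = 369 (mod 1331)
  r_3 = 12348 (mod 14641)
Final: r_3 = 12348, and one checks f(r_3) ≡ 0 mod 11^4.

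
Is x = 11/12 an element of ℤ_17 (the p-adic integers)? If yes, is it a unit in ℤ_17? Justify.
x ∈ ℤ_17^× (unit); v_17(x) = 0

ℤ_17 = {x ∈ ℚ_17 : v_17(x) ≥ 0} and ℤ_17^× = {x ∈ ℤ_17 : v_17(x) = 0}. Here v_17(11/12) = v_17(num) − v_17(den) = 0; compare against these criteria.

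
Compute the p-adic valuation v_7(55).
v_7(55) = 0

v_7(n) is the largest exponent k such that 7^k divides n. Factor out: 55 = 7^0 · 55. (Sign doesn't affect v_p.) So v_7(55) = 0.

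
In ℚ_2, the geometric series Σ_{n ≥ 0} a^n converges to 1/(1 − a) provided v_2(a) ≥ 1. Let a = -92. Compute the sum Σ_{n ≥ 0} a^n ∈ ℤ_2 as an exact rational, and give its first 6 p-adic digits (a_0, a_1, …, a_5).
Σ a^n = 1/(1 − a) = 1/93;  first 6 digits = (1, 0, 1, 0, 1, 1)

v_2(a) = 2 ≥ 1, so the series converges in ℤ_2 to 1/(1 − a) = 1/(1 − (-92)) = 1/93. Expand this rational in ℤ_2: compute digits iteratively via d_i = x_i mod 2, x_{i+1} = (x_i − d_i)/2. The first 6 digits are (1, 0, 1, 0, 1, 1).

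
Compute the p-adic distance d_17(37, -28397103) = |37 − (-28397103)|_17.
d_17(37, -28397103) = 1/1419857

Step 1 — x − y = 37 − (-28397103) = 28397140. Step 2 — v_17(28397140) = 5 (factor: 28397140 = (17^5 · 20); the sign does not affect v_p). Step 3 — |x − y|_17 = 17^{-5} = 1/1419857.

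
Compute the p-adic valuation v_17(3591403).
v_17(3591403) = 4

v_17(n) is the largest exponent k such that 17^k divides n. Factor out: 3591403 = 17^4 · 43. (Sign doesn't affect v_p.) So v_17(3591403) = 4.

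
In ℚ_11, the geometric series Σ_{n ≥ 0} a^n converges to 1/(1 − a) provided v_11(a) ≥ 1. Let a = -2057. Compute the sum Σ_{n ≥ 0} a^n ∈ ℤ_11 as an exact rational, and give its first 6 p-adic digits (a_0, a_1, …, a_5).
Σ a^n = 1/(1 − a) = 1/2058;  first 6 digits = (1, 0, 5, 9, 2, 4)

v_11(a) = 2 ≥ 1, so the series converges in ℤ_11 to 1/(1 − a) = 1/(1 − (-2057)) = 1/2058. Expand this rational in ℤ_11: compute digits iteratively via d_i = x_i mod 11, x_{i+1} = (x_i − d_i)/11. The first 6 digits are (1, 0, 5, 9, 2, 4).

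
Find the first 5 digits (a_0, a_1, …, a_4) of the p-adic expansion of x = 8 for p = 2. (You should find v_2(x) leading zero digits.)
(a_0, …, a_4) = (0, 0, 0, 1, 0)

v_2(8) = 3, so a_0 = ... = a_2 = 0. Factor out: x = 2^3 · u with u = 1 a unit in ℤ_2. Expand u iteratively via a_{v+i} = u_i mod 2, u_{i+1} = (u_i − a_{v+i})/2:
  u_0 = 1;  a_3 = 1;  u_1 = (u_0 − 1)/2 = 0
  u_1 = 0;  a_4 = 0;  u_2 = (u_1 − 0)/2 = 0
Digits: (0, 0, 0, 1, 0).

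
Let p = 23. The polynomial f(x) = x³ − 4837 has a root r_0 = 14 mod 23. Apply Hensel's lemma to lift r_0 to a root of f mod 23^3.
r_2 = 7581 (mod 12167)

Hensel: r_{i+1} = r_i − f(r_i)/f′(r_i) mod 23^{i+2}, where f′(x) = 3x². Iterate:
  r_0 = 14 (mod 23)
  r_1 = 175 (mod 529)
  r_2 = 7581 (mod 12167)
Final: r = 7581 with f(r) ≡ 0 mod 23^3.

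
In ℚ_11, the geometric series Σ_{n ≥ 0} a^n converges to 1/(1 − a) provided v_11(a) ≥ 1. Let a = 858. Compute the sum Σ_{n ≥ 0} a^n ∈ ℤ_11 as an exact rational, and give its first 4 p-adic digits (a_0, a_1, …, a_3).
Σ a^n = 1/(1 − a) = -1/857;  first 4 digits = (1, 1, 8, 4)

v_11(a) = 1 ≥ 1, so the series converges in ℤ_11 to 1/(1 − a) = 1/(1 − 858) = -1/857. Expand this rational in ℤ_11: compute digits iteratively via d_i = x_i mod 11, x_{i+1} = (x_i − d_i)/11. The first 4 digits are (1, 1, 8, 4).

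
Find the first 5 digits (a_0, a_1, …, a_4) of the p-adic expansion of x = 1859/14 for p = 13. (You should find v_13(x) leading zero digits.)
(a_0, …, a_4) = (0, 0, 11, 2, 10)

v_13(1859/14) = 2, so a_0 = ... = a_1 = 0. Factor out: x = 13^2 · u with u = 11/14 a unit in ℤ_13. Expand u iteratively via a_{v+i} = u_i mod 13, u_{i+1} = (u_i − a_{v+i})/13:
  u_0 = 11/14;  a_2 = 11;  u_1 = (u_0 − 11)/13 = -11/14
  u_1 = -11/14;  a_3 = 2;  u_2 = (u_1 − 2)/13 = -3/14
  u_2 = -3/14;  a_4 = 10;  u_3 = (u_2 − 10)/13 = -11/14
Digits: (0, 0, 11, 2, 10).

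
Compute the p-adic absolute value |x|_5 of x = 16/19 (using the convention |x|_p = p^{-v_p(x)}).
|16/19|_5 = 1

Step 1 — compute v_5(x) by factoring powers of 5 out of the numerator and denominator: v_5(16/19) = 0. Step 2 — apply |x|_p = p^{-v_p(x)} = 5^{0} = 1.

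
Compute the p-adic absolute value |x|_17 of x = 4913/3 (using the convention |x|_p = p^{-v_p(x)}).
|4913/3|_17 = 1/4913

Step 1 — compute v_17(x) by factoring powers of 17 out of the numerator and denominator: v_17(4913/3) = 3. Step 2 — apply |x|_p = p^{-v_p(x)} = 17^{-3} = 1/4913.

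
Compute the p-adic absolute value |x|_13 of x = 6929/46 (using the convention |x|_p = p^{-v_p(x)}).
|6929/46|_13 = 1/169

Step 1 — compute v_13(x) by factoring powers of 13 out of the numerator and denominator: v_13(6929/46) = 2. Step 2 — apply |x|_p = p^{-v_p(x)} = 13^{-2} = 1/169.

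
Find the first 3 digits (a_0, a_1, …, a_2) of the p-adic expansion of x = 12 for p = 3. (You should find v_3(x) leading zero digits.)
(a_0, …, a_2) = (0, 1, 1)

v_3(12) = 1, so a_0 = ... = a_0 = 0. Factor out: x = 3^1 · u with u = 4 a unit in ℤ_3. Expand u iteratively via a_{v+i} = u_i mod 3, u_{i+1} = (u_i − a_{v+i})/3:
  u_0 = 4;  a_1 = 1;  u_1 = (u_0 − 1)/3 = 1
  u_1 = 1;  a_2 = 1;  u_2 = (u_1 − 1)/3 = 0
Digits: (0, 1, 1).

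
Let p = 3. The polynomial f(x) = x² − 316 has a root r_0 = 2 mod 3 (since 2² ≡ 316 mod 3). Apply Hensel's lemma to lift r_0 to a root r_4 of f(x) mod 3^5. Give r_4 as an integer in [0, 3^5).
r_4 = 125 (mod 243)

Hensel's recurrence: r_{i+1} = r_i − f(r_i)·(f′(r_i))^{-1} mod 3^{i+2}, with f′(x) = 2x. Iterate:
  r_0 = 2 (mod 3)
  r_1 = 8 (mod 9)
  r_2 = 17 (mod 27)
  r_3 = 44 (mod 81)
  r_4 = 125 (mod 243)
Final: r_4 = 125, and one checks f(r_4) ≡ 0 mod 3^5.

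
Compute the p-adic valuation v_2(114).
v_2(114) = 1

v_2(n) is the largest exponent k such that 2^k divides n. Factor out: 114 = 2^1 · 57. (Sign doesn't affect v_p.) So v_2(114) = 1.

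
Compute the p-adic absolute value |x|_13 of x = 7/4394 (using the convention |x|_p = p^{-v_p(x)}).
|7/4394|_13 = 2197

Step 1 — compute v_13(x) by factoring powers of 13 out of the numerator and denominator: v_13(7/4394) = -3. Step 2 — apply |x|_p = p^{-v_p(x)} = 13^{3} = 2197.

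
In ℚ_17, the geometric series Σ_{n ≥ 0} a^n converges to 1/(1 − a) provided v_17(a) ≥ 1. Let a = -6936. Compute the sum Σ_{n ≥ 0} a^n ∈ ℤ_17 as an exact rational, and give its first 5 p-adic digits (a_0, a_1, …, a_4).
Σ a^n = 1/(1 − a) = 1/6937;  first 5 digits = (1, 0, 10, 15, 14)

v_17(a) = 2 ≥ 1, so the series converges in ℤ_17 to 1/(1 − a) = 1/(1 − (-6936)) = 1/6937. Expand this rational in ℤ_17: compute digits iteratively via d_i = x_i mod 17, x_{i+1} = (x_i − d_i)/17. The first 5 digits are (1, 0, 10, 15, 14).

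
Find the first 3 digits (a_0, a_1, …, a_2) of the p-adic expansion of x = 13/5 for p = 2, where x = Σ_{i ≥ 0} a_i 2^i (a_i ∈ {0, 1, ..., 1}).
(a_0, …, a_2) = (1, 0, 0)

v_2(13/5) = 0 (numerator and denominator both coprime to 2), so x ∈ ℤ_2^×. Compute digits iteratively via a_i = x_i mod 2, x_{i+1} = (x_i − a_i)/2, with x_0 = x:
  x_0 = 13/5;  a_0 = 1;  x_1 = (x_0 − 1)/2 = 4/5
  x_1 = 4/5;  a_1 = 0;  x_2 = (x_1 − 0)/2 = 2/5
  x_2 = 2/5;  a_2 = 0;  x_3 = (x_2 − 0)/2 = 1/5
Digits: (1, 0, 0).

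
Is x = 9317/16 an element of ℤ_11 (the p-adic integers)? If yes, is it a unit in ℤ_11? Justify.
x ∈ ℤ_11 but not a unit; v_11(x) = 3 > 0

ℤ_11 = {x ∈ ℚ_11 : v_11(x) ≥ 0} and ℤ_11^× = {x ∈ ℤ_11 : v_11(x) = 0}. Here v_11(9317/16) = v_11(num) − v_11(den) = 3; compare against these criteria.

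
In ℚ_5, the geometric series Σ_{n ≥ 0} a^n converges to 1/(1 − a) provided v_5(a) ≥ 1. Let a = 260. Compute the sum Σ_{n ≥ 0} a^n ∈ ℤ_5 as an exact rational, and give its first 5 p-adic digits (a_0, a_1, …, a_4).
Σ a^n = 1/(1 − a) = -1/259;  first 5 digits = (1, 2, 4, 0, 1)

v_5(a) = 1 ≥ 1, so the series converges in ℤ_5 to 1/(1 − a) = 1/(1 − 260) = -1/259. Expand this rational in ℤ_5: compute digits iteratively via d_i = x_i mod 5, x_{i+1} = (x_i − d_i)/5. The first 5 digits are (1, 2, 4, 0, 1).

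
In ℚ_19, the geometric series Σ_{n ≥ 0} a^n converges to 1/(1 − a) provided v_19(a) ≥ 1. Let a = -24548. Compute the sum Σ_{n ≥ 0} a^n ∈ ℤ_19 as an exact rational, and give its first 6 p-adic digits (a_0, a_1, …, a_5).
Σ a^n = 1/(1 − a) = 1/24549;  first 6 digits = (1, 0, 8, 15, 6, 15)

v_19(a) = 2 ≥ 1, so the series converges in ℤ_19 to 1/(1 − a) = 1/(1 − (-24548)) = 1/24549. Expand this rational in ℤ_19: compute digits iteratively via d_i = x_i mod 19, x_{i+1} = (x_i − d_i)/19. The first 6 digits are (1, 0, 8, 15, 6, 15).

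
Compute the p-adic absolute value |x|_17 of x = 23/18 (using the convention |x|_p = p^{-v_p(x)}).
|23/18|_17 = 1

Step 1 — compute v_17(x) by factoring powers of 17 out of the numerator and denominator: v_17(23/18) = 0. Step 2 — apply |x|_p = p^{-v_p(x)} = 17^{0} = 1.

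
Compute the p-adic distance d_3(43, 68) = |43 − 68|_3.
d_3(43, 68) = 1

Step 1 — x − y = 43 − 68 = -25. Step 2 — v_3(-25) = 0 (factor: -25 = −(3^0 · 25); the sign does not affect v_p). Step 3 — |x − y|_3 = 3^{0} = 1.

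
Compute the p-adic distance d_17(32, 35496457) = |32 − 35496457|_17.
d_17(32, 35496457) = 1/1419857

Step 1 — x − y = 32 − 35496457 = -35496425. Step 2 — v_17(-35496425) = 5 (factor: -35496425 = −(17^5 · 25); the sign does not affect v_p). Step 3 — |x − y|_17 = 17^{-5} = 1/1419857.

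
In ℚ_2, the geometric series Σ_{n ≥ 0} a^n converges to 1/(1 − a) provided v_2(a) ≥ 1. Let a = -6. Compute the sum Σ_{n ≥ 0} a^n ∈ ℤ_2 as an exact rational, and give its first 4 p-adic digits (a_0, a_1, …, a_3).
Σ a^n = 1/(1 − a) = 1/7;  first 4 digits = (1, 1, 1, 0)

v_2(a) = 1 ≥ 1, so the series converges in ℤ_2 to 1/(1 − a) = 1/(1 − (-6)) = 1/7. Expand this rational in ℤ_2: compute digits iteratively via d_i = x_i mod 2, x_{i+1} = (x_i − d_i)/2. The first 4 digits are (1, 1, 1, 0).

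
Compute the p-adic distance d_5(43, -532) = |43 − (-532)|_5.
d_5(43, -532) = 1/25

Step 1 — x − y = 43 − (-532) = 575. Step 2 — v_5(575) = 2 (factor: 575 = (5^2 · 23); the sign does not affect v_p). Step 3 — |x − y|_5 = 5^{-2} = 1/25.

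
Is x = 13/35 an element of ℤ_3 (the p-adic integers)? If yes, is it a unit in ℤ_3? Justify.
x ∈ ℤ_3^× (unit); v_3(x) = 0

ℤ_3 = {x ∈ ℚ_3 : v_3(x) ≥ 0} and ℤ_3^× = {x ∈ ℤ_3 : v_3(x) = 0}. Here v_3(13/35) = v_3(num) − v_3(den) = 0; compare against these criteria.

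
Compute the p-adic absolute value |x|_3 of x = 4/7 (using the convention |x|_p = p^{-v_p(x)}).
|4/7|_3 = 1

Step 1 — compute v_3(x) by factoring powers of 3 out of the numerator and denominator: v_3(4/7) = 0. Step 2 — apply |x|_p = p^{-v_p(x)} = 3^{0} = 1.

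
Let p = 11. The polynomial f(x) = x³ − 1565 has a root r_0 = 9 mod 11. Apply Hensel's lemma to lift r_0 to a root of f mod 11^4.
r_3 = 13550 (mod 14641)

Hensel: r_{i+1} = r_i − f(r_i)/f′(r_i) mod 11^{i+2}, where f′(x) = 3x². Iterate:
  r_0 = 9 (mod 11)
  r_1 = 119 (mod 121)
  r_2 = 240 (mod 1331)
  r_3 = 13550 (mod 14641)
Final: r = 13550 with f(r) ≡ 0 mod 11^4.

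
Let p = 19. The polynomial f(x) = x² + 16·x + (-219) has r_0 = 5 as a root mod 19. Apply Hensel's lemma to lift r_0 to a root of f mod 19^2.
r_1 = 176 (mod 361)

Hensel: r_{i+1} = r_i − f(r_i)·(f′(r_i))^{-1} mod 19^{i+2}, f′(x) = 2x + 16. Iterate:
  r_0 = 5 (mod 19)
  r_1 = 176 (mod 361)
Final: r = 176 satisfies f(r) ≡ 0 mod 19^2.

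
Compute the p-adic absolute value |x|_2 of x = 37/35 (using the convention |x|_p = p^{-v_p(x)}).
|37/35|_2 = 1

Step 1 — compute v_2(x) by factoring powers of 2 out of the numerator and denominator: v_2(37/35) = 0. Step 2 — apply |x|_p = p^{-v_p(x)} = 2^{0} = 1.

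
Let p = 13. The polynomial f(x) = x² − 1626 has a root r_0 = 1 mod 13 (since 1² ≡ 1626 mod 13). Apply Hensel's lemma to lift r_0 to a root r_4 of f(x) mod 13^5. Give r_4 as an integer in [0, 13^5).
r_4 = 158744 (mod 371293)

Hensel's recurrence: r_{i+1} = r_i − f(r_i)·(f′(r_i))^{-1} mod 13^{i+2}, with f′(x) = 2x. Iterate:
  r_0 = 1 (mod 13)
  r_1 = 53 (mod 169)
  r_2 = 560 (mod 2197)
  r_3 = 15939 (mod 28561)
  r_4 = 158744 (mod 371293)
Final: r_4 = 158744, and one checks f(r_4) ≡ 0 mod 13^5.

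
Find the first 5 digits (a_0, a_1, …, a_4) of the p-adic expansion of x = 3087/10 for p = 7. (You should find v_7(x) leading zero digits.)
(a_0, …, a_4) = (0, 0, 0, 3, 6)

v_7(3087/10) = 3, so a_0 = ... = a_2 = 0. Factor out: x = 7^3 · u with u = 9/10 a unit in ℤ_7. Expand u iteratively via a_{v+i} = u_i mod 7, u_{i+1} = (u_i − a_{v+i})/7:
  u_0 = 9/10;  a_3 = 3;  u_1 = (u_0 − 3)/7 = -3/10
  u_1 = -3/10;  a_4 = 6;  u_2 = (u_1 − 6)/7 = -9/10
Digits: (0, 0, 0, 3, 6).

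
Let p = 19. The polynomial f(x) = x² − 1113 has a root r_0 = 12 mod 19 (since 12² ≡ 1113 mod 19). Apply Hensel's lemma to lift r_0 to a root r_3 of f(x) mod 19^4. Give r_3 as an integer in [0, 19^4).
r_3 = 120852 (mod 130321)

Hensel's recurrence: r_{i+1} = r_i − f(r_i)·(f′(r_i))^{-1} mod 19^{i+2}, with f′(x) = 2x. Iterate:
  r_0 = 12 (mod 19)
  r_1 = 278 (mod 361)
  r_2 = 4249 (mod 6859)
  r_3 = 120852 (mod 130321)
Final: r_3 = 120852, and one checks f(r_3) ≡ 0 mod 19^4.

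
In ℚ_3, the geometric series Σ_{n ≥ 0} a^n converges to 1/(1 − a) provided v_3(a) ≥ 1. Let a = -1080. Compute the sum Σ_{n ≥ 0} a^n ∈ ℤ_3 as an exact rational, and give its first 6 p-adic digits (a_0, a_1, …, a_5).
Σ a^n = 1/(1 − a) = 1/1081;  first 6 digits = (1, 0, 0, 2, 1, 1)

v_3(a) = 3 ≥ 1, so the series converges in ℤ_3 to 1/(1 − a) = 1/(1 − (-1080)) = 1/1081. Expand this rational in ℤ_3: compute digits iteratively via d_i = x_i mod 3, x_{i+1} = (x_i − d_i)/3. The first 6 digits are (1, 0, 0, 2, 1, 1).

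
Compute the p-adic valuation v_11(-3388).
v_11(-3388) = 2

v_11(n) is the largest exponent k such that 11^k divides n. Factor out: -3388 = -11^2 · 28. (Sign doesn't affect v_p.) So v_11(-3388) = 2.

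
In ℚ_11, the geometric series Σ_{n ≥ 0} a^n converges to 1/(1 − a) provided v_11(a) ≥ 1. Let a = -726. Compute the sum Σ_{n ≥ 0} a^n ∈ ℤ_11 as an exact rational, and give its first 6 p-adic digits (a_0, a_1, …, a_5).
Σ a^n = 1/(1 − a) = 1/727;  first 6 digits = (1, 0, 5, 10, 2, 3)

v_11(a) = 2 ≥ 1, so the series converges in ℤ_11 to 1/(1 − a) = 1/(1 − (-726)) = 1/727. Expand this rational in ℤ_11: compute digits iteratively via d_i = x_i mod 11, x_{i+1} = (x_i − d_i)/11. The first 6 digits are (1, 0, 5, 10, 2, 3).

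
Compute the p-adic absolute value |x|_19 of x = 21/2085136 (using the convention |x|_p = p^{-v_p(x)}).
|21/2085136|_19 = 130321

Step 1 — compute v_19(x) by factoring powers of 19 out of the numerator and denominator: v_19(21/2085136) = -4. Step 2 — apply |x|_p = p^{-v_p(x)} = 19^{4} = 130321.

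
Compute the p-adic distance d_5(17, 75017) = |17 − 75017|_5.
d_5(17, 75017) = 1/3125

Step 1 — x − y = 17 − 75017 = -75000. Step 2 — v_5(-75000) = 5 (factor: -75000 = −(5^5 · 24); the sign does not affect v_p). Step 3 — |x − y|_5 = 5^{-5} = 1/3125.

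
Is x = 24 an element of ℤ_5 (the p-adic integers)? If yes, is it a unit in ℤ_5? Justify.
x ∈ ℤ_5^× (unit); v_5(x) = 0

ℤ_5 = {x ∈ ℚ_5 : v_5(x) ≥ 0} and ℤ_5^× = {x ∈ ℤ_5 : v_5(x) = 0}. Here v_5(24) = v_5(num) − v_5(den) = 0; compare against these criteria.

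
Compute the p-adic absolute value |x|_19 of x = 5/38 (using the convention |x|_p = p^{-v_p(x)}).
|5/38|_19 = 19

Step 1 — compute v_19(x) by factoring powers of 19 out of the numerator and denominator: v_19(5/38) = -1. Step 2 — apply |x|_p = p^{-v_p(x)} = 19^{1} = 19.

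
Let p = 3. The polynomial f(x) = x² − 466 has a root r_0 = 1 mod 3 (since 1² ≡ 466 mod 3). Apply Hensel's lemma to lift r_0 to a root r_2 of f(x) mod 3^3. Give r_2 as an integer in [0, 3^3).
r_2 = 13 (mod 27)

Hensel's recurrence: r_{i+1} = r_i − f(r_i)·(f′(r_i))^{-1} mod 3^{i+2}, with f′(x) = 2x. Iterate:
  r_0 = 1 (mod 3)
  r_1 = 4 (mod 9)
  r_2 = 13 (mod 27)
Final: r_2 = 13, and one checks f(r_2) ≡ 0 mod 3^3.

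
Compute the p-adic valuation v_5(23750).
v_5(23750) = 4

v_5(n) is the largest exponent k such that 5^k divides n. Factor out: 23750 = 5^4 · 38. (Sign doesn't affect v_p.) So v_5(23750) = 4.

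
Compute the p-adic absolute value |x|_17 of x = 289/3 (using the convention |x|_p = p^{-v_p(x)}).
|289/3|_17 = 1/289

Step 1 — compute v_17(x) by factoring powers of 17 out of the numerator and denominator: v_17(289/3) = 2. Step 2 — apply |x|_p = p^{-v_p(x)} = 17^{-2} = 1/289.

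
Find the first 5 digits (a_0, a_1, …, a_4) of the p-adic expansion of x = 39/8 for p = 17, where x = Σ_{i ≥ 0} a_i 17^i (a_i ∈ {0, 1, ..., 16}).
(a_0, …, a_4) = (7, 2, 2, 2, 2)

v_17(39/8) = 0 (numerator and denominator both coprime to 17), so x ∈ ℤ_17^×. Compute digits iteratively via a_i = x_i mod 17, x_{i+1} = (x_i − a_i)/17, with x_0 = x:
  x_0 = 39/8;  a_0 = 7;  x_1 = (x_0 − 7)/17 = -1/8
  x_1 = -1/8;  a_1 = 2;  x_2 = (x_1 − 2)/17 = -1/8
  x_2 = -1/8;  a_2 = 2;  x_3 = (x_2 − 2)/17 = -1/8
  x_3 = -1/8;  a_3 = 2;  x_4 = (x_3 − 2)/17 = -1/8
  x_4 = -1/8;  a_4 = 2;  x_5 = (x_4 − 2)/17 = -1/8
Digits: (7, 2, 2, 2, 2).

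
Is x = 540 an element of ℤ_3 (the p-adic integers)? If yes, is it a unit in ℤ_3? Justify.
x ∈ ℤ_3 but not a unit; v_3(x) = 3 > 0

ℤ_3 = {x ∈ ℚ_3 : v_3(x) ≥ 0} and ℤ_3^× = {x ∈ ℤ_3 : v_3(x) = 0}. Here v_3(540) = v_3(num) − v_3(den) = 3; compare against these criteria.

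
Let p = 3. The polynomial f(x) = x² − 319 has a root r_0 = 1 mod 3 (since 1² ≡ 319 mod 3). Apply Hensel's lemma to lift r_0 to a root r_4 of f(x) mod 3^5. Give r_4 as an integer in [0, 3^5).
r_4 = 61 (mod 243)

Hensel's recurrence: r_{i+1} = r_i − f(r_i)·(f′(r_i))^{-1} mod 3^{i+2}, with f′(x) = 2x. Iterate:
  r_0 = 1 (mod 3)
  r_1 = 7 (mod 9)
  r_2 = 7 (mod 27)
  r_3 = 61 (mod 81)
  r_4 = 61 (mod 243)
Final: r_4 = 61, and one checks f(r_4) ≡ 0 mod 3^5.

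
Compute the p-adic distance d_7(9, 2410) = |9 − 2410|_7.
d_7(9, 2410) = 1/2401

Step 1 — x − y = 9 − 2410 = -2401. Step 2 — v_7(-2401) = 4 (factor: -2401 = −(7^4 · 1); the sign does not affect v_p). Step 3 — |x − y|_7 = 7^{-4} = 1/2401.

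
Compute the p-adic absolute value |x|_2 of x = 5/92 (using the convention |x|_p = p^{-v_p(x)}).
|5/92|_2 = 4

Step 1 — compute v_2(x) by factoring powers of 2 out of the numerator and denominator: v_2(5/92) = -2. Step 2 — apply |x|_p = p^{-v_p(x)} = 2^{2} = 4.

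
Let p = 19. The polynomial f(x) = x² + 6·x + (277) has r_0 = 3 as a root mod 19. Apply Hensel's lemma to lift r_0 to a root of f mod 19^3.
r_2 = 5513 (mod 6859)

Hensel: r_{i+1} = r_i − f(r_i)·(f′(r_i))^{-1} mod 19^{i+2}, f′(x) = 2x + 6. Iterate:
  r_0 = 3 (mod 19)
  r_1 = 98 (mod 361)
  r_2 = 5513 (mod 6859)
Final: r = 5513 satisfies f(r) ≡ 0 mod 19^3.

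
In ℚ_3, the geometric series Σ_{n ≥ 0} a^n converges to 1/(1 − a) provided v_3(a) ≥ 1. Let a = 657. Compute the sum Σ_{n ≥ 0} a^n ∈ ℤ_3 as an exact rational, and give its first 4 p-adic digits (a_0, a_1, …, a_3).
Σ a^n = 1/(1 − a) = -1/656;  first 4 digits = (1, 0, 1, 0)

v_3(a) = 2 ≥ 1, so the series converges in ℤ_3 to 1/(1 − a) = 1/(1 − 657) = -1/656. Expand this rational in ℤ_3: compute digits iteratively via d_i = x_i mod 3, x_{i+1} = (x_i − d_i)/3. The first 4 digits are (1, 0, 1, 0).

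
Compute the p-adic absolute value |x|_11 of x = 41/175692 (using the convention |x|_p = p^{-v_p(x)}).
|41/175692|_11 = 14641

Step 1 — compute v_11(x) by factoring powers of 11 out of the numerator and denominator: v_11(41/175692) = -4. Step 2 — apply |x|_p = p^{-v_p(x)} = 11^{4} = 14641.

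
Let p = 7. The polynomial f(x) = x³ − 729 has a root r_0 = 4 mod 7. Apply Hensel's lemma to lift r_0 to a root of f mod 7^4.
r_3 = 172 (mod 2401)

Hensel: r_{i+1} = r_i − f(r_i)/f′(r_i) mod 7^{i+2}, where f′(x) = 3x². Iterate:
  r_0 = 4 (mod 7)
  r_1 = 25 (mod 49)
  r_2 = 172 (mod 343)
  r_3 = 172 (mod 2401)
Final: r = 172 with f(r) ≡ 0 mod 7^4.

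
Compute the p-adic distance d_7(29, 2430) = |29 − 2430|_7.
d_7(29, 2430) = 1/2401

Step 1 — x − y = 29 − 2430 = -2401. Step 2 — v_7(-2401) = 4 (factor: -2401 = −(7^4 · 1); the sign does not affect v_p). Step 3 — |x − y|_7 = 7^{-4} = 1/2401.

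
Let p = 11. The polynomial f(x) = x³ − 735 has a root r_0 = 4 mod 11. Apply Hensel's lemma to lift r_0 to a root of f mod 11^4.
r_3 = 3832 (mod 14641)

Hensel: r_{i+1} = r_i − f(r_i)/f′(r_i) mod 11^{i+2}, where f′(x) = 3x². Iterate:
  r_0 = 4 (mod 11)
  r_1 = 81 (mod 121)
  r_2 = 1170 (mod 1331)
  r_3 = 3832 (mod 14641)
Final: r = 3832 with f(r) ≡ 0 mod 11^4.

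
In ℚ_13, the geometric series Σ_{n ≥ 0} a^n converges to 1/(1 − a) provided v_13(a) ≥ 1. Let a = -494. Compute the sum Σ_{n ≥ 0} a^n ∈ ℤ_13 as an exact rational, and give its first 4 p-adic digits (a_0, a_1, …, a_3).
Σ a^n = 1/(1 − a) = 1/495;  first 4 digits = (1, 1, 11, 7)

v_13(a) = 1 ≥ 1, so the series converges in ℤ_13 to 1/(1 − a) = 1/(1 − (-494)) = 1/495. Expand this rational in ℤ_13: compute digits iteratively via d_i = x_i mod 13, x_{i+1} = (x_i − d_i)/13. The first 4 digits are (1, 1, 11, 7).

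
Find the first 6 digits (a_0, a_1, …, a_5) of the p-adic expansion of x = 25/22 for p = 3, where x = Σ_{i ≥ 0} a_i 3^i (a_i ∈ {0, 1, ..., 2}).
(a_0, …, a_5) = (1, 1, 2, 1, 2, 2)

v_3(25/22) = 0 (numerator and denominator both coprime to 3), so x ∈ ℤ_3^×. Compute digits iteratively via a_i = x_i mod 3, x_{i+1} = (x_i − a_i)/3, with x_0 = x:
  x_0 = 25/22;  a_0 = 1;  x_1 = (x_0 − 1)/3 = 1/22
  x_1 = 1/22;  a_1 = 1;  x_2 = (x_1 − 1)/3 = -7/22
  x_2 = -7/22;  a_2 = 2;  x_3 = (x_2 − 2)/3 = -17/22
  x_3 = -17/22;  a_3 = 1;  x_4 = (x_3 − 1)/3 = -13/22
  x_4 = -13/22;  a_4 = 2;  x_5 = (x_4 − 2)/3 = -19/22
  x_5 = -19/22;  a_5 = 2;  x_6 = (x_5 − 2)/3 = -21/22
Digits: (1, 1, 2, 1, 2, 2).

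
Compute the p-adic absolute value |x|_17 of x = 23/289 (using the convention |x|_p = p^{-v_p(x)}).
|23/289|_17 = 289

Step 1 — compute v_17(x) by factoring powers of 17 out of the numerator and denominator: v_17(23/289) = -2. Step 2 — apply |x|_p = p^{-v_p(x)} = 17^{2} = 289.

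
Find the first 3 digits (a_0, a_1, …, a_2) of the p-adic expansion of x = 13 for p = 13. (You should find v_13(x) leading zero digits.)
(a_0, …, a_2) = (0, 1, 0)

v_13(13) = 1, so a_0 = ... = a_0 = 0. Factor out: x = 13^1 · u with u = 1 a unit in ℤ_13. Expand u iteratively via a_{v+i} = u_i mod 13, u_{i+1} = (u_i − a_{v+i})/13:
  u_0 = 1;  a_1 = 1;  u_1 = (u_0 − 1)/13 = 0
  u_1 = 0;  a_2 = 0;  u_2 = (u_1 − 0)/13 = 0
Digits: (0, 1, 0).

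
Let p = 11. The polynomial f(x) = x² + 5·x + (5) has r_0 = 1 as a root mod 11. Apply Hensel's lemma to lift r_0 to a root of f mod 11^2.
r_1 = 34 (mod 121)

Hensel: r_{i+1} = r_i − f(r_i)·(f′(r_i))^{-1} mod 11^{i+2}, f′(x) = 2x + 5. Iterate:
  r_0 = 1 (mod 11)
  r_1 = 34 (mod 121)
Final: r = 34 satisfies f(r) ≡ 0 mod 11^2.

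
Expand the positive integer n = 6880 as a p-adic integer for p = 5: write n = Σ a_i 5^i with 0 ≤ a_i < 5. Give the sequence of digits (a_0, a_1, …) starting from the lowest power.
(a_0, a_1, …) = (0, 1, 0, 0, 1, 2)

Repeated division by 5 gives the digits low-to-high: 6880 = 1·5^1 + 1·5^4 + 2·5^5. Digit sequence: (0, 1, 0, 0, 1, 2).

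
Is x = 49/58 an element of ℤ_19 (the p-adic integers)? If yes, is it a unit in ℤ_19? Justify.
x ∈ ℤ_19^× (unit); v_19(x) = 0

ℤ_19 = {x ∈ ℚ_19 : v_19(x) ≥ 0} and ℤ_19^× = {x ∈ ℤ_19 : v_19(x) = 0}. Here v_19(49/58) = v_19(num) − v_19(den) = 0; compare against these criteria.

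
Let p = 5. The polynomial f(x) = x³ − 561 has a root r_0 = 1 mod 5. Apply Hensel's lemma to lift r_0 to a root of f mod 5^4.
r_3 = 621 (mod 625)

Hensel: r_{i+1} = r_i − f(r_i)/f′(r_i) mod 5^{i+2}, where f′(x) = 3x². Iterate:
  r_0 = 1 (mod 5)
  r_1 = 21 (mod 25)
  r_2 = 121 (mod 125)
  r_3 = 621 (mod 625)
Final: r = 621 with f(r) ≡ 0 mod 5^4.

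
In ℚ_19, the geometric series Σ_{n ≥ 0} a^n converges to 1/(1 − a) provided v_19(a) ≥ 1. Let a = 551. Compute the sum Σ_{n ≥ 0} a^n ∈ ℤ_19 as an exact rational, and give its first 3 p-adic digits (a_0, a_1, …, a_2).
Σ a^n = 1/(1 − a) = -1/550;  first 3 digits = (1, 10, 6)

v_19(a) = 1 ≥ 1, so the series converges in ℤ_19 to 1/(1 − a) = 1/(1 − 551) = -1/550. Expand this rational in ℤ_19: compute digits iteratively via d_i = x_i mod 19, x_{i+1} = (x_i − d_i)/19. The first 3 digits are (1, 10, 6).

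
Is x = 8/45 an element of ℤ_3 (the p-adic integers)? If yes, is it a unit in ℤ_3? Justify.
x ∉ ℤ_3 (v_3(x) = -2 < 0)

ℤ_3 = {x ∈ ℚ_3 : v_3(x) ≥ 0} and ℤ_3^× = {x ∈ ℤ_3 : v_3(x) = 0}. Here v_3(8/45) = v_3(num) − v_3(den) = -2; compare against these criteria.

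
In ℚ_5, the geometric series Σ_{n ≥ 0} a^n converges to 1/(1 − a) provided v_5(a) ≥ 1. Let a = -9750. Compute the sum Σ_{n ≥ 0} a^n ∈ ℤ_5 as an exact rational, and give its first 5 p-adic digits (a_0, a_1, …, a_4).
Σ a^n = 1/(1 − a) = 1/9751;  first 5 digits = (1, 0, 0, 2, 4)

v_5(a) = 3 ≥ 1, so the series converges in ℤ_5 to 1/(1 − a) = 1/(1 − (-9750)) = 1/9751. Expand this rational in ℤ_5: compute digits iteratively via d_i = x_i mod 5, x_{i+1} = (x_i − d_i)/5. The first 5 digits are (1, 0, 0, 2, 4).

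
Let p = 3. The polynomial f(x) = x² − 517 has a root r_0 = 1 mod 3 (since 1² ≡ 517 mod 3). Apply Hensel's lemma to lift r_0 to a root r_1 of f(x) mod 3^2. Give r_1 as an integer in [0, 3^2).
r_1 = 7 (mod 9)

Hensel's recurrence: r_{i+1} = r_i − f(r_i)·(f′(r_i))^{-1} mod 3^{i+2}, with f′(x) = 2x. Iterate:
  r_0 = 1 (mod 3)
  r_1 = 7 (mod 9)
Final: r_1 = 7, and one checks f(r_1) ≡ 0 mod 3^2.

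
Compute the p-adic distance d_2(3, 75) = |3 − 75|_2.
d_2(3, 75) = 1/8

Step 1 — x − y = 3 − 75 = -72. Step 2 — v_2(-72) = 3 (factor: -72 = −(2^3 · 9); the sign does not affect v_p). Step 3 — |x − y|_2 = 2^{-3} = 1/8.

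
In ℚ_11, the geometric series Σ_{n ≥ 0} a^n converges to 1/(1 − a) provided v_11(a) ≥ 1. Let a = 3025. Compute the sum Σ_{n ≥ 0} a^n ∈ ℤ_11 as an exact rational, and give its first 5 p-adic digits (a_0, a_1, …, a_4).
Σ a^n = 1/(1 − a) = -1/3024;  first 5 digits = (1, 0, 3, 2, 9)

v_11(a) = 2 ≥ 1, so the series converges in ℤ_11 to 1/(1 − a) = 1/(1 − 3025) = -1/3024. Expand this rational in ℤ_11: compute digits iteratively via d_i = x_i mod 11, x_{i+1} = (x_i − d_i)/11. The first 5 digits are (1, 0, 3, 2, 9).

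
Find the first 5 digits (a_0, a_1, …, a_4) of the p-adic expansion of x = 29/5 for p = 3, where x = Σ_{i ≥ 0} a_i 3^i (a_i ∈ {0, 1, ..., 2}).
(a_0, …, a_4) = (1, 1, 2, 0, 1)

v_3(29/5) = 0 (numerator and denominator both coprime to 3), so x ∈ ℤ_3^×. Compute digits iteratively via a_i = x_i mod 3, x_{i+1} = (x_i − a_i)/3, with x_0 = x:
  x_0 = 29/5;  a_0 = 1;  x_1 = (x_0 − 1)/3 = 8/5
  x_1 = 8/5;  a_1 = 1;  x_2 = (x_1 − 1)/3 = 1/5
  x_2 = 1/5;  a_2 = 2;  x_3 = (x_2 − 2)/3 = -3/5
  x_3 = -3/5;  a_3 = 0;  x_4 = (x_3 − 0)/3 = -1/5
  x_4 = -1/5;  a_4 = 1;  x_5 = (x_4 − 1)/3 = -2/5
Digits: (1, 1, 2, 0, 1).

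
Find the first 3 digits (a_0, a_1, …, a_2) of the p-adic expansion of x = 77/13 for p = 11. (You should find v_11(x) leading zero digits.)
(a_0, …, a_2) = (0, 9, 6)

v_11(77/13) = 1, so a_0 = ... = a_0 = 0. Factor out: x = 11^1 · u with u = 7/13 a unit in ℤ_11. Expand u iteratively via a_{v+i} = u_i mod 11, u_{i+1} = (u_i − a_{v+i})/11:
  u_0 = 7/13;  a_1 = 9;  u_1 = (u_0 − 9)/11 = -10/13
  u_1 = -10/13;  a_2 = 6;  u_2 = (u_1 − 6)/11 = -8/13
Digits: (0, 9, 6).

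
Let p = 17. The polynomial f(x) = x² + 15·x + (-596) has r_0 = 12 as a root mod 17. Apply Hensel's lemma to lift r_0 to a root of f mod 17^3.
r_2 = 3939 (mod 4913)

Hensel: r_{i+1} = r_i − f(r_i)·(f′(r_i))^{-1} mod 17^{i+2}, f′(x) = 2x + 15. Iterate:
  r_0 = 12 (mod 17)
  r_1 = 182 (mod 289)
  r_2 = 3939 (mod 4913)
Final: r = 3939 satisfies f(r) ≡ 0 mod 17^3.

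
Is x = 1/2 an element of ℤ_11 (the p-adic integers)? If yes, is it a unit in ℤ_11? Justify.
x ∈ ℤ_11^× (unit); v_11(x) = 0

ℤ_11 = {x ∈ ℚ_11 : v_11(x) ≥ 0} and ℤ_11^× = {x ∈ ℤ_11 : v_11(x) = 0}. Here v_11(1/2) = v_11(num) − v_11(den) = 0; compare against these criteria.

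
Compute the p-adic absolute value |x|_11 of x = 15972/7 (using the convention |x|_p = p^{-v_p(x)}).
|15972/7|_11 = 1/1331

Step 1 — compute v_11(x) by factoring powers of 11 out of the numerator and denominator: v_11(15972/7) = 3. Step 2 — apply |x|_p = p^{-v_p(x)} = 11^{-3} = 1/1331.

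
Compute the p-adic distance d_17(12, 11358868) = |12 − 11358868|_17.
d_17(12, 11358868) = 1/1419857

Step 1 — x − y = 12 − 11358868 = -11358856. Step 2 — v_17(-11358856) = 5 (factor: -11358856 = −(17^5 · 8); the sign does not affect v_p). Step 3 — |x − y|_17 = 17^{-5} = 1/1419857.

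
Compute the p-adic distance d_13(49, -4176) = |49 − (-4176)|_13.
d_13(49, -4176) = 1/169

Step 1 — x − y = 49 − (-4176) = 4225. Step 2 — v_13(4225) = 2 (factor: 4225 = (13^2 · 25); the sign does not affect v_p). Step 3 — |x − y|_13 = 13^{-2} = 1/169.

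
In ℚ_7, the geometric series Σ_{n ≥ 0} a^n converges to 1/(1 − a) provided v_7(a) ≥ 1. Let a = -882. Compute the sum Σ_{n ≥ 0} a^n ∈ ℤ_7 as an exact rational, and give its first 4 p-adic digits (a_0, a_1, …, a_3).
Σ a^n = 1/(1 − a) = 1/883;  first 4 digits = (1, 0, 3, 4)

v_7(a) = 2 ≥ 1, so the series converges in ℤ_7 to 1/(1 − a) = 1/(1 − (-882)) = 1/883. Expand this rational in ℤ_7: compute digits iteratively via d_i = x_i mod 7, x_{i+1} = (x_i − d_i)/7. The first 4 digits are (1, 0, 3, 4).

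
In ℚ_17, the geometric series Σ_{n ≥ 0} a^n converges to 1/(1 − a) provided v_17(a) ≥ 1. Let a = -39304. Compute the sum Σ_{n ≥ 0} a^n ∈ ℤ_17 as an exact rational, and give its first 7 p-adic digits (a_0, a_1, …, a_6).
Σ a^n = 1/(1 − a) = 1/39305;  first 7 digits = (1, 0, 0, 9, 16, 16, 12)

v_17(a) = 3 ≥ 1, so the series converges in ℤ_17 to 1/(1 − a) = 1/(1 − (-39304)) = 1/39305. Expand this rational in ℤ_17: compute digits iteratively via d_i = x_i mod 17, x_{i+1} = (x_i − d_i)/17. The first 7 digits are (1, 0, 0, 9, 16, 16, 12).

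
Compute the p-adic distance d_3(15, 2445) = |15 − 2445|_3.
d_3(15, 2445) = 1/243

Step 1 — x − y = 15 − 2445 = -2430. Step 2 — v_3(-2430) = 5 (factor: -2430 = −(3^5 · 10); the sign does not affect v_p). Step 3 — |x − y|_3 = 3^{-5} = 1/243.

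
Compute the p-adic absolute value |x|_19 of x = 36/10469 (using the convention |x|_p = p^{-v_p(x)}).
|36/10469|_19 = 361

Step 1 — compute v_19(x) by factoring powers of 19 out of the numerator and denominator: v_19(36/10469) = -2. Step 2 — apply |x|_p = p^{-v_p(x)} = 19^{2} = 361.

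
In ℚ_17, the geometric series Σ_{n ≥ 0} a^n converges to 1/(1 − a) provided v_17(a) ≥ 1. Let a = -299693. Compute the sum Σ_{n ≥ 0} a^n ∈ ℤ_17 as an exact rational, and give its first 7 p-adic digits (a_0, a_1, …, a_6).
Σ a^n = 1/(1 − a) = 1/299694;  first 7 digits = (1, 0, 0, 7, 13, 16, 14)

v_17(a) = 3 ≥ 1, so the series converges in ℤ_17 to 1/(1 − a) = 1/(1 − (-299693)) = 1/299694. Expand this rational in ℤ_17: compute digits iteratively via d_i = x_i mod 17, x_{i+1} = (x_i − d_i)/17. The first 7 digits are (1, 0, 0, 7, 13, 16, 14).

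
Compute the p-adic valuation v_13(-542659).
v_13(-542659) = 4

v_13(n) is the largest exponent k such that 13^k divides n. Factor out: -542659 = -13^4 · 19. (Sign doesn't affect v_p.) So v_13(-542659) = 4.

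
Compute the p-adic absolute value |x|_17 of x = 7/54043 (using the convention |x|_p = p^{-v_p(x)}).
|7/54043|_17 = 4913

Step 1 — compute v_17(x) by factoring powers of 17 out of the numerator and denominator: v_17(7/54043) = -3. Step 2 — apply |x|_p = p^{-v_p(x)} = 17^{3} = 4913.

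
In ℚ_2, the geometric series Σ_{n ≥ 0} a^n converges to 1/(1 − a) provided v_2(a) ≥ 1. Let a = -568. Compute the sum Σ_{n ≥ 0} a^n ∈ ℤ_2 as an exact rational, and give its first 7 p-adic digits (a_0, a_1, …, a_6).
Σ a^n = 1/(1 − a) = 1/569;  first 7 digits = (1, 0, 0, 1, 0, 0, 0)

v_2(a) = 3 ≥ 1, so the series converges in ℤ_2 to 1/(1 − a) = 1/(1 − (-568)) = 1/569. Expand this rational in ℤ_2: compute digits iteratively via d_i = x_i mod 2, x_{i+1} = (x_i − d_i)/2. The first 7 digits are (1, 0, 0, 1, 0, 0, 0).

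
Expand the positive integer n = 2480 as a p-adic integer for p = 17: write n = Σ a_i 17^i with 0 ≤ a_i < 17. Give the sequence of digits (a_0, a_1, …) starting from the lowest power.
(a_0, a_1, …) = (15, 9, 8)

Repeated division by 17 gives the digits low-to-high: 2480 = 15 + 9·17^1 + 8·17^2. Digit sequence: (15, 9, 8).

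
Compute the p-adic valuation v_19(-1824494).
v_19(-1824494) = 4

v_19(n) is the largest exponent k such that 19^k divides n. Factor out: -1824494 = -19^4 · 14. (Sign doesn't affect v_p.) So v_19(-1824494) = 4.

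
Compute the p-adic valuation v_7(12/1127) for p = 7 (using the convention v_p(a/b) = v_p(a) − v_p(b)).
v_7(12/1127) = -2

Factor powers of 7 from the numerator and denominator of the reduced fraction: 12 = 7^0 · 12 and 1127 = 7^2 · 23. Apply v_p(a/b) = v_p(a) − v_p(b): v_7(12/1127) = 0 − 2 = -2.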